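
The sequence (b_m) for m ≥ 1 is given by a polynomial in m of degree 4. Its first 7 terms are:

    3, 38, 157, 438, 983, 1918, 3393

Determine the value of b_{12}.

1st diffs: 35, 119, 281, 545, 935, 1475.
2nd diffs: 84, 162, 264, 390, 540.
3rd diffs: 78, 102, 126, 150.
4th diffs: 24, 24, 24 (constant).
Newton forward-difference form: b_m = 3 + 35·C(m-1,1) + 84·C(m-1,2) + 78·C(m-1,3) + 24·C(m-1,4).
At m = 12: m-1 = 11, so b_{12} = 3 + 385 + 4620 + 12870 + 7920 = 25798.

25798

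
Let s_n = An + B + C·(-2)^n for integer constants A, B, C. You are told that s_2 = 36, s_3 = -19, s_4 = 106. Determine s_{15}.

-163759

Plug in n = 2, 3, 4: 2A + B + 4C = 36; 3A + B - 8C = -19; 4A + B + 16C = 106.
Subtracting the first from the second: A - 12C = -55.
Subtracting the second from the third: A + 24C = 125.
Solving: C = 5, A = 5, then B = 6.
So s_n = 5·n + 6 + 5·(-2)^n; at n=15 this is -163759.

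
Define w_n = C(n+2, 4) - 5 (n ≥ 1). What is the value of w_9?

C(11, 4) = 330, so w_9 = 325.

325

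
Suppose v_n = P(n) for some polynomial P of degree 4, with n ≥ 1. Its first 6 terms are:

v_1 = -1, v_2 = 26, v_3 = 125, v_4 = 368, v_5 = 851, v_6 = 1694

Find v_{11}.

1st diffs: 27, 99, 243, 483, 843.
2nd diffs: 72, 144, 240, 360.
3rd diffs: 72, 96, 120.
4th diffs: 24, 24 (constant).
Newton forward-difference form: v_n = -1 + 27·C(n-1,1) + 72·C(n-1,2) + 72·C(n-1,3) + 24·C(n-1,4).
At n = 11: n-1 = 10, so v_{11} = -1 + 270 + 3240 + 8640 + 5040 = 17189.

17189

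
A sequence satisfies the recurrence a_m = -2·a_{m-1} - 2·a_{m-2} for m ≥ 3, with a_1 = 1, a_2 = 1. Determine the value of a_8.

Iterate the recurrence:
a_3 = -4  a_4 = 6  a_5 = -4  a_6 = -4  a_7 = 16  a_8 = -24.

-24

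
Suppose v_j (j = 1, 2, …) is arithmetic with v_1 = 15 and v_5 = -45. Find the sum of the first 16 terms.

-1560

Common difference d = (-45 - 15) / (5 - 1) = -15.
v_j = 15 + (j - 1)·(-15).
v_{16} = -210; S = 16·(15 + (-210))/2 = -1560.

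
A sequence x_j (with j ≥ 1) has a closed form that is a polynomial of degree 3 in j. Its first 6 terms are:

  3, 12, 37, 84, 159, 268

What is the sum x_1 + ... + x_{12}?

1st diffs: 9, 25, 47, 75, 109.
2nd diffs: 16, 22, 28, 34.
3rd diffs: 6, 6, 6 (constant).
Newton forward-difference form: x_j = 3 + 9·C(j-1,1) + 16·C(j-1,2) + 6·C(j-1,3).
Continuing: …, 417, 612, 859, 1164, …, x_{12} = 1972.
Summing j = 1..12 (12 terms) gives 7120.

7120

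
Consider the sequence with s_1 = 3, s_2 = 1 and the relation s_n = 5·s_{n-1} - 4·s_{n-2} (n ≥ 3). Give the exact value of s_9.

Step forward from the initial values:
s_3 = -7;  s_4 = -39;  s_5 = -167;  s_6 = -679;  s_7 = -2727;  s_8 = -10919;  s_9 = -43687.
(Characteristic roots are 4 and 1.)

-43687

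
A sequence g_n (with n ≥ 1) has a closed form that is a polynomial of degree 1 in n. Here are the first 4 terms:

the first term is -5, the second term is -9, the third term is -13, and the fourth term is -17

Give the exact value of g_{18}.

1st diffs: -4, -4, -4 (constant).
So g_n = -4n - 1.
Evaluating at n = 18 gives g_{18} = -73.

-73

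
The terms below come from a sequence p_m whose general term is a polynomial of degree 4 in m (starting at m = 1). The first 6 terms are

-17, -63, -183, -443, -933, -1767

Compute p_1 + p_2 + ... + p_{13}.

-103051

1st diffs: -46, -120, -260, -490, -834.
2nd diffs: -74, -140, -230, -344.
3rd diffs: -66, -90, -114.
4th diffs: -24, -24 (constant).
Newton forward-difference form: p_m = -17 + (-46)·C(m-1,1) + (-74)·C(m-1,2) + (-66)·C(m-1,3) + (-24)·C(m-1,4).
Continuing: …, -3083, -5043, -7833, -11663, …, p_{13} = -31853.
Summing m = 1..13 (13 terms) gives -103051.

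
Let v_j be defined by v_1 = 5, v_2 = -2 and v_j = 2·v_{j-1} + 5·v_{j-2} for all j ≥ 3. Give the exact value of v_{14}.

Step forward from the initial values:
v_3 = 21;  v_4 = 32;  v_5 = 169;  …;  v_{11} = 255661;  v_{12} = 881112;  v_{13} = 3040529;  v_{14} = 10486618.

10486618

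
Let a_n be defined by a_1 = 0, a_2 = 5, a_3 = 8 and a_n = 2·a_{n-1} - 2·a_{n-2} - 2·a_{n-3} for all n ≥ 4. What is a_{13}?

-2784

a_4 = 6;  a_5 = -14;  a_6 = -56;  a_7 = -96;  a_8 = -52;  a_9 = 200;  a_{10} = 696;  a_{11} = 1096;  a_{12} = 400;  a_{13} = -2784.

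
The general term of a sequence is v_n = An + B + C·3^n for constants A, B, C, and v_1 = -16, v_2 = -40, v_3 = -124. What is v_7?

-10900

Write the equations: A + B + 3C = -16; 2A + B + 9C = -40; 3A + B + 27C = -124.
Subtracting the first from the second: A + 6C = -24.
Subtracting the second from the third: A + 18C = -84.
Solving: C = -5, A = 6, then B = -7.
So v_n = 6·n + (-7) + (-5)·3^n; at n=7 this is -10900.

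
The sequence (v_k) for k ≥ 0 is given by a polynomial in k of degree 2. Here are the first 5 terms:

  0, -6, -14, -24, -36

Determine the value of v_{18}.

-414

1st diffs: -6, -8, -10, -12.
2nd diffs: -2, -2, -2 (constant).
Newton forward-difference form: v_k = (-6)·C(k,1) + (-2)·C(k,2).
At k = 18: k = 18, so v_{18} = -108 - 306 = -414.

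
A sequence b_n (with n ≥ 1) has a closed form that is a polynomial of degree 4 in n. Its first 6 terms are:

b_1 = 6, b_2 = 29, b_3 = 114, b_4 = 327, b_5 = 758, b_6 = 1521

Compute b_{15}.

54018

1st diffs: 23, 85, 213, 431, 763.
2nd diffs: 62, 128, 218, 332.
3rd diffs: 66, 90, 114.
4th diffs: 24, 24 (constant).
Newton forward-difference form: b_n = 6 + 23·C(n-1,1) + 62·C(n-1,2) + 66·C(n-1,3) + 24·C(n-1,4).
At n = 15: n-1 = 14, so b_{15} = 6 + 322 + 5642 + 24024 + 24024 = 54018.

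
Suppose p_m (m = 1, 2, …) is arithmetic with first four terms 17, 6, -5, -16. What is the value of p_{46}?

-478

Common difference d = -11.
p_m = 17 + (m - 1)·(-11).
p_{46} = 17 + 45·(-11) = -478.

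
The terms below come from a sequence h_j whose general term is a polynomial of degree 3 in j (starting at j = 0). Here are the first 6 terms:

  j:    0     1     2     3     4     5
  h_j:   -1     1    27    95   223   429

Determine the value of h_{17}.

15537

1st diffs: 2, 26, 68, 128, 206.
2nd diffs: 24, 42, 60, 78.
3rd diffs: 18, 18, 18 (constant).
So h_j = 3j^3 + 3j^2 - 4j - 1.
Evaluating at j = 17 gives h_{17} = 15537.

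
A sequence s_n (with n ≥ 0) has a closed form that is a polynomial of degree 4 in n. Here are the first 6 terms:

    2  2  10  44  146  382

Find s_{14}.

31306

1st diffs: 0, 8, 34, 102, 236.
2nd diffs: 8, 26, 68, 134.
3rd diffs: 18, 42, 66.
4th diffs: 24, 24 (constant).
Newton forward-difference form: s_n = 2 + 8·C(n,2) + 18·C(n,3) + 24·C(n,4).
At n = 14: n = 14, so s_{14} = 2 + 728 + 6552 + 24024 = 31306.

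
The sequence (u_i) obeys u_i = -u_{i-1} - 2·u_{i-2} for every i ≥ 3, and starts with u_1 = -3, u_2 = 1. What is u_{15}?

Compute successive terms:
u_3 = 5, u_4 = -7, u_5 = -3, …, u_{12} = 89, u_{13} = 93, u_{14} = -271, u_{15} = 85.

85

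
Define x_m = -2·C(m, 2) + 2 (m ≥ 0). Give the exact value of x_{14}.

-180

C(14, 2) = 91, so x_{14} = -180.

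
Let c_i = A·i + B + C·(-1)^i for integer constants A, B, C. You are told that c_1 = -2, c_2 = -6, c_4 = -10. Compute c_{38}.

The three given values yield: A + B - C = -2; 2A + B + C = -6; 4A + B + C = -10.
Subtracting the first from the second: A + 2C = -4.
Subtracting the second from the third: 2A = -4.
Solving: C = -1, A = -2, then B = -1.
Therefore c_{38} = -76 + (-1) + (-1)·1 = -78.

-78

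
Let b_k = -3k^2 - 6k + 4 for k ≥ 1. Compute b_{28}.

b_{28} = -3·28^2 - 6·28 + 4 = -2516.

-2516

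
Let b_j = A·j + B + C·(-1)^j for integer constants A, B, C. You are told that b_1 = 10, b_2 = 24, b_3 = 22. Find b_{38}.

Write the equations: A + B - C = 10; 2A + B + C = 24; 3A + B - C = 22.
Subtracting the first from the second: A + 2C = 14.
Subtracting the second from the third: A - 2C = -2.
Solving: C = 4, A = 6, then B = 8.
So b_j = 6·j + 8 + 4·(-1)^j; at j=38 this is 240.

240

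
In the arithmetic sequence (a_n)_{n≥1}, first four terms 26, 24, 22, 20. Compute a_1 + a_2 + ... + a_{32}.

-160

Common difference d = -2.
a_n = 26 + (n - 1)·(-2).
a_{32} = -36; S = 32·(26 + (-36))/2 = -160.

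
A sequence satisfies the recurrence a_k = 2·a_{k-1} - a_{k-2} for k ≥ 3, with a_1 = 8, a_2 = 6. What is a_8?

Step forward from the initial values:
a_3 = 4, a_4 = 2, a_5 = 0, a_6 = -2, a_7 = -4, a_8 = -6.
(Characteristic roots are 1 and 1.)

-6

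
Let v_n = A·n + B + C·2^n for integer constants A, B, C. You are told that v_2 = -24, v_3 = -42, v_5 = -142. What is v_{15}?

The three given values yield: 2A + B + 4C = -24; 3A + B + 8C = -42; 5A + B + 32C = -142.
Subtracting the first from the second: A + 4C = -18.
Subtracting the second from the third: 2A + 24C = -100.
Solving: C = -4, A = -2, then B = -4.
Therefore v_{15} = -30 + (-4) + (-4)·32768 = -131106.

-131106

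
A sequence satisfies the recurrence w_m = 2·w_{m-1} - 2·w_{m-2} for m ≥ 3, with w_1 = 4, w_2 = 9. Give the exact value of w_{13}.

Iterate the recurrence:
w_3 = 10, w_4 = 2, w_5 = -16, …, w_{10} = 144, w_{11} = 160, w_{12} = 32, w_{13} = -256.

-256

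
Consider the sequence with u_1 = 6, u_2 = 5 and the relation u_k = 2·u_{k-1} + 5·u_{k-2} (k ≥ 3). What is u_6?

1345

u_3 = 40;  u_4 = 105;  u_5 = 410;  u_6 = 1345.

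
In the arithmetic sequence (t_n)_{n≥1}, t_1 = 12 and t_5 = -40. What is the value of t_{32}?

Common difference d = (-40 - 12) / (5 - 1) = -13.
t_n = 12 + (n - 1)·(-13).
t_{32} = 12 + 31·(-13) = -391.

-391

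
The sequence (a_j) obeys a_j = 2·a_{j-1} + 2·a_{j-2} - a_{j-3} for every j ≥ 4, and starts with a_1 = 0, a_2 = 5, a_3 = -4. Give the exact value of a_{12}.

Iterate the recurrence:
a_4 = 2;  a_5 = -9;  a_6 = -10;  a_7 = -40;  a_8 = -91;  a_9 = -252;  a_{10} = -646;  a_{11} = -1705;  a_{12} = -4450.

-4450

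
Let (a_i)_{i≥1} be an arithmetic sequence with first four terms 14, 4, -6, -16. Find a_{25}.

-226

Common difference d = -10.
a_i = 14 + (i - 1)·(-10).
a_{25} = 14 + 24·(-10) = -226.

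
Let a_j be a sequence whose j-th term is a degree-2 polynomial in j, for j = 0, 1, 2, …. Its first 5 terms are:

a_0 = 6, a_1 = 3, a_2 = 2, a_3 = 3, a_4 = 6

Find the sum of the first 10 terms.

165

1st diffs: -3, -1, 1, 3.
2nd diffs: 2, 2, 2 (constant).
So a_j = j^2 - 4j + 6.
Continuing: …, 11, 18, 27, 38, …, a_9 = 51.
Summing j = 0..9 (10 terms) gives 165.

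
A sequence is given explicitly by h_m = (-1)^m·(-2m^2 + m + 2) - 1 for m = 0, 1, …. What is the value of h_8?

(-1)^8 = 1; -2m^2 + m + 2 at m=8 is -118; so h_8 = -119.

-119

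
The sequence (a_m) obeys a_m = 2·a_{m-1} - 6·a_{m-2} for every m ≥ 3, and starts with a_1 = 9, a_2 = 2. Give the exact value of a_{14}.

Applying the relation repeatedly:
a_3 = -50  a_4 = -112  a_5 = 76  …  a_{11} = 55264  a_{12} = 165632  a_{13} = -320  a_{14} = -994432.

-994432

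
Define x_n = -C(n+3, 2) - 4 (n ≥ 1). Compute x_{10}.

-82

C(13, 2) = 78, so x_{10} = -82.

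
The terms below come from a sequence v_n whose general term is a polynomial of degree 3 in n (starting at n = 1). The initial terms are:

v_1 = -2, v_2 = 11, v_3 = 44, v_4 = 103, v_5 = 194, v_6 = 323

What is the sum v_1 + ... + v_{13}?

1st diffs: 13, 33, 59, 91, 129.
2nd diffs: 20, 26, 32, 38.
3rd diffs: 6, 6, 6 (constant).
Newton forward-difference form: v_n = -2 + 13·C(n-1,1) + 20·C(n-1,2) + 6·C(n-1,3).
Continuing: …, 496, 719, 998, 1339, …, v_{13} = 2794.
Summing n = 1..13 (13 terms) gives 10998.

10998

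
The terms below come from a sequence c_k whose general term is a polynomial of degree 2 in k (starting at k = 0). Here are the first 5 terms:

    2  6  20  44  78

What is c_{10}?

1st diffs: 4, 14, 24, 34.
2nd diffs: 10, 10, 10 (constant).
So c_k = 5k^2 - k + 2.
Evaluating at k = 10 gives c_{10} = 492.

492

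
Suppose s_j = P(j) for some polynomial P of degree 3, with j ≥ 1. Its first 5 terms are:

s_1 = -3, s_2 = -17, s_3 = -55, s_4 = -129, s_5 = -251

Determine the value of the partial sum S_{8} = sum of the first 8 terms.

1st diffs: -14, -38, -74, -122.
2nd diffs: -24, -36, -48.
3rd diffs: -12, -12 (constant).
So s_j = -2j^3 - 1.
Continuing: -433, -687, -1025.
Summing j = 1..8 (8 terms) gives -2600.

-2600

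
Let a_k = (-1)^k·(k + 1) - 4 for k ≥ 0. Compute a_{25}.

(-1)^25 = -1; k + 1 at k=25 is 26; so a_{25} = -30.

-30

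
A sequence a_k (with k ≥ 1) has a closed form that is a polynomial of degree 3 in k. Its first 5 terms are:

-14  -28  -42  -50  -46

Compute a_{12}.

822

1st diffs: -14, -14, -8, 4.
2nd diffs: 0, 6, 12.
3rd diffs: 6, 6 (constant).
So a_k = k^3 - 6k^2 - 3k - 6.
Evaluating at k = 12 gives a_{12} = 822.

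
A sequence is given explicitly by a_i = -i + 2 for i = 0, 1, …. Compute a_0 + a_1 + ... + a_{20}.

-168

Over i = 0..20: Σi = 210.
Total = (-1)·210 + (2)·21 = -168.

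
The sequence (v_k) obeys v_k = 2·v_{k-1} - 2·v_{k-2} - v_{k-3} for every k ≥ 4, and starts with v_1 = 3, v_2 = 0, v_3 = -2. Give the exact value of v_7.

19

v_4 = -7;  v_5 = -10;  v_6 = -4;  v_7 = 19.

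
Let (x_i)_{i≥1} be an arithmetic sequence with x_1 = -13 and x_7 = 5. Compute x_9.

Common difference d = (5 - (-13)) / (7 - 1) = 3.
x_i = -13 + (i - 1)·3.
x_9 = -13 + 8·3 = 11.

11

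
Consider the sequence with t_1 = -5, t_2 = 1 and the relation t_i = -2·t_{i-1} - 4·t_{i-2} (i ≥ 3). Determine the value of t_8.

Iterate the recurrence:
t_3 = 18, t_4 = -40, t_5 = 8, t_6 = 144, t_7 = -320, t_8 = 64.

64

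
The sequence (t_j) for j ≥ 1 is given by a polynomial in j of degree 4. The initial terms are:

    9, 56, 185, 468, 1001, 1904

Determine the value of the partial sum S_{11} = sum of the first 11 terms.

1st diffs: 47, 129, 283, 533, 903.
2nd diffs: 82, 154, 250, 370.
3rd diffs: 72, 96, 120.
4th diffs: 24, 24 (constant).
So t_j = j^4 + 2j^3 + 4j^2 + 6j - 4.
Continuing: …, 3321, 5420, 8393, 12456, …, t_{11} = 17849.
Summing j = 1..11 (11 terms) gives 51062.

51062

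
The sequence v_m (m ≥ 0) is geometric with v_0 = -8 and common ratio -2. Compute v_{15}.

262144

v_m = (-8)·(-2)^(m-0).
v_{15} = (-8)·(-2)^15 = 262144.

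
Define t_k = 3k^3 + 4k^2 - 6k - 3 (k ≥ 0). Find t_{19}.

t_{19} = 3·19^3 + 4·19^2 - 6·19 - 3 = 21904.

21904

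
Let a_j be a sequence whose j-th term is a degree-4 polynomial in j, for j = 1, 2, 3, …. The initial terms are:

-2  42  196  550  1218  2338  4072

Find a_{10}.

14938

1st diffs: 44, 154, 354, 668, 1120, 1734.
2nd diffs: 110, 200, 314, 452, 614.
3rd diffs: 90, 114, 138, 162.
4th diffs: 24, 24, 24 (constant).
So a_j = j^4 + 5j^3 - 6j - 2.
Evaluating at j = 10 gives a_{10} = 14938.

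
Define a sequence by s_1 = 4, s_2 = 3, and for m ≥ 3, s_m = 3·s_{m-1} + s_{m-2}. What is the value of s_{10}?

54618

s_3 = 13, s_4 = 42, s_5 = 139, s_6 = 459, s_7 = 1516, s_8 = 5007, s_9 = 16537, s_{10} = 54618.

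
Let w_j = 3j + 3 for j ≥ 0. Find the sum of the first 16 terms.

408

Over j = 0..15: Σj = 120.
Total = (3)·120 + (3)·16 = 408.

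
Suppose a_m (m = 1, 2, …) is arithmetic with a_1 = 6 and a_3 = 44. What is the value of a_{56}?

Common difference d = (44 - 6) / (3 - 1) = 19.
a_m = 6 + (m - 1)·19.
a_{56} = 6 + 55·19 = 1051.

1051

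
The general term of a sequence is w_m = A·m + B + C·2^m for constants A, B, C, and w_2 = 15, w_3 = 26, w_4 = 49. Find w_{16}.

Plug in m = 2, 3, 4: 2A + B + 4C = 15; 3A + B + 8C = 26; 4A + B + 16C = 49.
Subtracting the first from the second: A + 4C = 11.
Subtracting the second from the third: A + 8C = 23.
Solving: C = 3, A = -1, then B = 5.
Therefore w_{16} = -16 + 5 + 3·65536 = 196597.

196597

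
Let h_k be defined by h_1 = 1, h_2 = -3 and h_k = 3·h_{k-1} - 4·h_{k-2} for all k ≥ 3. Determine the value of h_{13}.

h_3 = -13  h_4 = -27  h_5 = -29  …  h_{10} = 117  h_{11} = -2221  h_{12} = -7131  h_{13} = -12509.

-12509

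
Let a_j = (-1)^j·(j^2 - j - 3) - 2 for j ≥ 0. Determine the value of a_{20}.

375

(-1)^20 = 1; j^2 - j - 3 at j=20 is 377; so a_{20} = 375.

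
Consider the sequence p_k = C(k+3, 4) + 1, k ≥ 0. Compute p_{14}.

2381

C(17, 4) = 2380, so p_{14} = 2381.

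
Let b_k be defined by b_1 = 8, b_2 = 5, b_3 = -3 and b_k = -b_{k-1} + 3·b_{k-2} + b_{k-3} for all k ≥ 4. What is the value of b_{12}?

9454

Applying the relation repeatedly:
b_4 = 26, b_5 = -30, b_6 = 105, b_7 = -169, b_8 = 454, b_9 = -856, b_{10} = 2049, b_{11} = -4163, b_{12} = 9454.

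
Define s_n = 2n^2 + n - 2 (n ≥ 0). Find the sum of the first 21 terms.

5908

Over n = 0..20: Σn = 210, Σn² = 2870.
Total = (2)·2870 + (1)·210 + (-2)·21 = 5908.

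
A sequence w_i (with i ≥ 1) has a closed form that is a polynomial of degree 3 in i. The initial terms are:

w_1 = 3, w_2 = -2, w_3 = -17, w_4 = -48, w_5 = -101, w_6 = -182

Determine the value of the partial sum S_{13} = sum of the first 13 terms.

1st diffs: -5, -15, -31, -53, -81.
2nd diffs: -10, -16, -22, -28.
3rd diffs: -6, -6, -6 (constant).
Newton forward-difference form: w_i = 3 + (-5)·C(i-1,1) + (-10)·C(i-1,2) + (-6)·C(i-1,3).
Continuing: …, -297, -452, -653, -906, …, w_{13} = -2037.
Summing i = 1..13 (13 terms) gives -7501.

-7501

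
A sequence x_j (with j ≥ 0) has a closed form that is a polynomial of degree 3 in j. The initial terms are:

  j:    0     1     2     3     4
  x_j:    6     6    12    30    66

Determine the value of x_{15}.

1st diffs: 0, 6, 18, 36.
2nd diffs: 6, 12, 18.
3rd diffs: 6, 6 (constant).
Newton forward-difference form: x_j = 6 + 6·C(j,2) + 6·C(j,3).
At j = 15: j = 15, so x_{15} = 6 + 630 + 2730 = 3366.

3366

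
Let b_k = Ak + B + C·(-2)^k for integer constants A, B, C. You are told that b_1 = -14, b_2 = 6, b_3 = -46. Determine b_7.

-542

Write the equations: A + B - 2C = -14; 2A + B + 4C = 6; 3A + B - 8C = -46.
Subtracting the first from the second: A + 6C = 20.
Subtracting the second from the third: A - 12C = -52.
Solving: C = 4, A = -4, then B = -2.
Hence b_7 = -4·7 + (-2) + 4·(-128) = -542.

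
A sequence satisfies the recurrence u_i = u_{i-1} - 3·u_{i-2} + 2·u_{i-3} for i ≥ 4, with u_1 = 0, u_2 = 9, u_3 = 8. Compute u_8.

-109

Iterate the recurrence:
u_4 = -19;  u_5 = -25;  u_6 = 48;  u_7 = 85;  u_8 = -109.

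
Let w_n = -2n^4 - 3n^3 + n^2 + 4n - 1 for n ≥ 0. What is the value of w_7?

-5755

w_7 = -2·7^4 - 3·7^3 + 1·7^2 + 4·7 - 1 = -5755.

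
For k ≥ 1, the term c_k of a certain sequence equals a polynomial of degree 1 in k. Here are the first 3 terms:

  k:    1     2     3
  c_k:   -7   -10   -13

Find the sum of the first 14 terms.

1st diffs: -3, -3 (constant).
So c_k = -3k - 4.
Continuing: …, -16, -19, -22, -25, …, c_{14} = -46.
Summing k = 1..14 (14 terms) gives -371.

-371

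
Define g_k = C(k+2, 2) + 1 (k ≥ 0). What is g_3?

C(5, 2) = 10, so g_3 = 11.

11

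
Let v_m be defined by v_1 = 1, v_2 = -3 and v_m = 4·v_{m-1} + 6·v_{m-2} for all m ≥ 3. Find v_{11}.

Step forward from the initial values:
v_3 = -6; v_4 = -42; v_5 = -204; v_6 = -1068; v_7 = -5496; v_8 = -28392; v_9 = -146544; v_{10} = -756528; v_{11} = -3905376.

-3905376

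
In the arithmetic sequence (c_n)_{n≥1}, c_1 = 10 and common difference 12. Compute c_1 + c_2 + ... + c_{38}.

c_n = 10 + (n - 1)·12.
c_{38} = 454; S = 38·(10 + 454)/2 = 8816.

8816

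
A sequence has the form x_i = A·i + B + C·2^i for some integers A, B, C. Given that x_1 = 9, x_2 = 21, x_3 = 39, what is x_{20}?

3145845

Write the equations: A + B + 2C = 9; 2A + B + 4C = 21; 3A + B + 8C = 39.
Subtracting the first from the second: A + 2C = 12.
Subtracting the second from the third: A + 4C = 18.
Solving: C = 3, A = 6, then B = -3.
Hence x_{20} = 6·20 + (-3) + 3·1048576 = 3145845.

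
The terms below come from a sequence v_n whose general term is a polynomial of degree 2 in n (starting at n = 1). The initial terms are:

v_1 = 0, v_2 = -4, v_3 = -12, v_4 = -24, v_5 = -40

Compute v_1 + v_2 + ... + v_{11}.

-880

1st diffs: -4, -8, -12, -16.
2nd diffs: -4, -4, -4 (constant).
Newton forward-difference form: v_n = (-4)·C(n-1,1) + (-4)·C(n-1,2).
Continuing: …, -60, -84, -112, -144, …, v_{11} = -220.
Summing n = 1..11 (11 terms) gives -880.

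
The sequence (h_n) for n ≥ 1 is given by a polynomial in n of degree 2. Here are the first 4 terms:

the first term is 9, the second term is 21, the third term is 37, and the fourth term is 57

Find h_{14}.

477

1st diffs: 12, 16, 20.
2nd diffs: 4, 4 (constant).
So h_n = 2n^2 + 6n + 1.
Evaluating at n = 14 gives h_{14} = 477.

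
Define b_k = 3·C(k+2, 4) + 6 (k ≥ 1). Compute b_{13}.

4101

C(15, 4) = 1365, so b_{13} = 4101.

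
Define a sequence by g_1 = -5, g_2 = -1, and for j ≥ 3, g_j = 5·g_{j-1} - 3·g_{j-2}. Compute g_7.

4375

Compute successive terms:
g_3 = 10, g_4 = 53, g_5 = 235, g_6 = 1016, g_7 = 4375.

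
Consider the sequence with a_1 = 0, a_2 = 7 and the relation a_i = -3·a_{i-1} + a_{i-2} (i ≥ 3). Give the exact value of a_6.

763

a_3 = -21, a_4 = 70, a_5 = -231, a_6 = 763.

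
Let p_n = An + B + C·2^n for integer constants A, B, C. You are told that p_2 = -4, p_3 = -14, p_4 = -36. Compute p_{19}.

Plug in n = 2, 3, 4: 2A + B + 4C = -4; 3A + B + 8C = -14; 4A + B + 16C = -36.
Subtracting the first from the second: A + 4C = -10.
Subtracting the second from the third: A + 8C = -22.
Solving: C = -3, A = 2, then B = 4.
Therefore p_{19} = 38 + 4 + (-3)·524288 = -1572822.

-1572822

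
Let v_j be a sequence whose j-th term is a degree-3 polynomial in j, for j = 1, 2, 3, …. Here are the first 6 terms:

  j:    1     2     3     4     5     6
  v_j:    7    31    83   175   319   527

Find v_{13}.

4783

1st diffs: 24, 52, 92, 144, 208.
2nd diffs: 28, 40, 52, 64.
3rd diffs: 12, 12, 12 (constant).
So v_j = 2j^3 + 2j^2 + 4j - 1.
Evaluating at j = 13 gives v_{13} = 4783.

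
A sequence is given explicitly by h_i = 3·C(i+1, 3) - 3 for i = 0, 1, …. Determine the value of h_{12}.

855

C(13, 3) = 286, so h_{12} = 855.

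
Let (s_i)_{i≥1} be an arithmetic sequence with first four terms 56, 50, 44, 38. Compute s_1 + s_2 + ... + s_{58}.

Common difference d = -6.
s_i = 56 + (i - 1)·(-6).
s_{58} = -286; S = 58·(56 + (-286))/2 = -6670.

-6670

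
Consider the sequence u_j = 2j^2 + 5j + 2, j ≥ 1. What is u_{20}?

u_{20} = 2·20^2 + 5·20 + 2 = 902.

902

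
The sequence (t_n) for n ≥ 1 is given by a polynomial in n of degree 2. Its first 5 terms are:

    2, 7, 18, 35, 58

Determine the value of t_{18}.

903

1st diffs: 5, 11, 17, 23.
2nd diffs: 6, 6, 6 (constant).
Newton forward-difference form: t_n = 2 + 5·C(n-1,1) + 6·C(n-1,2).
At n = 18: n-1 = 17, so t_{18} = 2 + 85 + 816 = 903.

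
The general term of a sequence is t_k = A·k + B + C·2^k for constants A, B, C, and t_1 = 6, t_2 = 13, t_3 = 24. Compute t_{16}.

131119

At k = 1, 2, 3: A + B + 2C = 6; 2A + B + 4C = 13; 3A + B + 8C = 24.
Subtracting the first from the second: A + 2C = 7.
Subtracting the second from the third: A + 4C = 11.
Solving: C = 2, A = 3, then B = -1.
So t_k = 3·k + (-1) + 2·2^k; at k=16 this is 131119.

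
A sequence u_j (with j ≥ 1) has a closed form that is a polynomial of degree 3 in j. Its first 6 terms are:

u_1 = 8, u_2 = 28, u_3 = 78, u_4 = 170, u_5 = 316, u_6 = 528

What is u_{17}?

10648

1st diffs: 20, 50, 92, 146, 212.
2nd diffs: 30, 42, 54, 66.
3rd diffs: 12, 12, 12 (constant).
So u_j = 2j^3 + 3j^2 - 3j + 6.
Evaluating at j = 17 gives u_{17} = 10648.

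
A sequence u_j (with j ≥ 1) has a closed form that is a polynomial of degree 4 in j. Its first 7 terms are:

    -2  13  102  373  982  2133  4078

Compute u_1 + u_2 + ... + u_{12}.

108722

1st diffs: 15, 89, 271, 609, 1151, 1945.
2nd diffs: 74, 182, 338, 542, 794.
3rd diffs: 108, 156, 204, 252.
4th diffs: 48, 48, 48 (constant).
So u_j = 2j^4 - 2j^3 - j^2 + 2j - 3.
Continuing: …, 7117, 11598, 17917, 26518, …, u_{12} = 37893.
Summing j = 1..12 (12 terms) gives 108722.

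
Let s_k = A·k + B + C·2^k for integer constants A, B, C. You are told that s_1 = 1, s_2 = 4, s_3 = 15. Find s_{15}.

130995

At k = 1, 2, 3: A + B + 2C = 1; 2A + B + 4C = 4; 3A + B + 8C = 15.
Subtracting the first from the second: A + 2C = 3.
Subtracting the second from the third: A + 4C = 11.
Solving: C = 4, A = -5, then B = -2.
So s_k = -5·k + (-2) + 4·2^k; at k=15 this is 130995.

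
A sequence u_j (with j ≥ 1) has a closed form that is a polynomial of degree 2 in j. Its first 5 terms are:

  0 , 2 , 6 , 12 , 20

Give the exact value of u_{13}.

156

1st diffs: 2, 4, 6, 8.
2nd diffs: 2, 2, 2 (constant).
Newton forward-difference form: u_j = 2·C(j-1,1) + 2·C(j-1,2).
At j = 13: j-1 = 12, so u_{13} = 24 + 132 = 156.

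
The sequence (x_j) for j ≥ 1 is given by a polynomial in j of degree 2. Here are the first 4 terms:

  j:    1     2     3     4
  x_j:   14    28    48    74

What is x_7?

188

1st diffs: 14, 20, 26.
2nd diffs: 6, 6 (constant).
Newton forward-difference form: x_j = 14 + 14·C(j-1,1) + 6·C(j-1,2).
At j = 7: j-1 = 6, so x_7 = 14 + 84 + 90 = 188.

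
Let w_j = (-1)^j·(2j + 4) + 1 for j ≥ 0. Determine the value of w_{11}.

(-1)^11 = -1; 2j + 4 at j=11 is 26; so w_{11} = -25.

-25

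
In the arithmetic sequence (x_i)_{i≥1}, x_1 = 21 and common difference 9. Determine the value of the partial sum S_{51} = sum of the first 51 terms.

x_i = 21 + (i - 1)·9.
x_{51} = 471; S = 51·(21 + 471)/2 = 12546.

12546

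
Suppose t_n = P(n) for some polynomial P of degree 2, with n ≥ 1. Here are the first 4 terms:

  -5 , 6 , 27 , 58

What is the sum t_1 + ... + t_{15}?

1st diffs: 11, 21, 31.
2nd diffs: 10, 10 (constant).
Newton forward-difference form: t_n = -5 + 11·C(n-1,1) + 10·C(n-1,2).
Continuing: …, 99, 150, 211, 282, …, t_{15} = 1059.
Summing n = 1..15 (15 terms) gives 5630.

5630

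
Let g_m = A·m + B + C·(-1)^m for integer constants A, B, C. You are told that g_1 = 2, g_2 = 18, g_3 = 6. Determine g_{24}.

Write the equations: A + B - C = 2; 2A + B + C = 18; 3A + B - C = 6.
Subtracting the first from the second: A + 2C = 16.
Subtracting the second from the third: A - 2C = -12.
Solving: C = 7, A = 2, then B = 7.
Therefore g_{24} = 48 + 7 + 7·1 = 62.

62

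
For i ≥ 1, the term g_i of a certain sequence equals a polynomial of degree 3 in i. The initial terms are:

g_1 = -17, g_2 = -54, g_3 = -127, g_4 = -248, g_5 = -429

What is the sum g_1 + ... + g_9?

1st diffs: -37, -73, -121, -181.
2nd diffs: -36, -48, -60.
3rd diffs: -12, -12 (constant).
So g_i = -2i^3 - 6i^2 - 5i - 4.
Continuing: -682, -1019, -1452, -1993.
Summing i = 1..9 (9 terms) gives -6021.

-6021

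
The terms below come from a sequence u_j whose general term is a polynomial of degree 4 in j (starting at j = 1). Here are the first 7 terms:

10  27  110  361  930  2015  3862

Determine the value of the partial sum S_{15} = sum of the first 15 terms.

315339

1st diffs: 17, 83, 251, 569, 1085, 1847.
2nd diffs: 66, 168, 318, 516, 762.
3rd diffs: 102, 150, 198, 246.
4th diffs: 48, 48, 48 (constant).
Newton forward-difference form: u_j = 10 + 17·C(j-1,1) + 66·C(j-1,2) + 102·C(j-1,3) + 48·C(j-1,4).
Continuing: …, 6765, 11066, 17155, 25470, …, u_{15} = 91430.
Summing j = 1..15 (15 terms) gives 315339.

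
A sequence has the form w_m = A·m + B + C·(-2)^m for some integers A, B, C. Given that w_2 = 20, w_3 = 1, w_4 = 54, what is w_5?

-37

Write the equations: 2A + B + 4C = 20; 3A + B - 8C = 1; 4A + B + 16C = 54.
Subtracting the first from the second: A - 12C = -19.
Subtracting the second from the third: A + 24C = 53.
Solving: C = 2, A = 5, then B = 2.
Therefore w_5 = 25 + 2 + 2·(-32) = -37.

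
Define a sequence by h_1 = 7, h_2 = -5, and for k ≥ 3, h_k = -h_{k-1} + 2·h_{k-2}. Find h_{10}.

Compute successive terms:
h_3 = 19, h_4 = -29, h_5 = 67, h_6 = -125, h_7 = 259, h_8 = -509, h_9 = 1027, h_{10} = -2045.
(Characteristic roots are 1 and -2.)

-2045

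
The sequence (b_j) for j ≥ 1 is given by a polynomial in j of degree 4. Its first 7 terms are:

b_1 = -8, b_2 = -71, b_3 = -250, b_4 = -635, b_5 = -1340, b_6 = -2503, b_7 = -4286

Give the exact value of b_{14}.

-52775

1st diffs: -63, -179, -385, -705, -1163, -1783.
2nd diffs: -116, -206, -320, -458, -620.
3rd diffs: -90, -114, -138, -162.
4th diffs: -24, -24, -24 (constant).
Newton forward-difference form: b_j = -8 + (-63)·C(j-1,1) + (-116)·C(j-1,2) + (-90)·C(j-1,3) + (-24)·C(j-1,4).
At j = 14: j-1 = 13, so b_{14} = -8 - 819 - 9048 - 25740 - 17160 = -52775.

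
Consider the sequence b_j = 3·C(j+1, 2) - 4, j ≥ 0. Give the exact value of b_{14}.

C(15, 2) = 105, so b_{14} = 311.

311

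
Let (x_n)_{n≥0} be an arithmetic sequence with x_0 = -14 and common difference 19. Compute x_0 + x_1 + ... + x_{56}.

29526

x_n = -14 + (n - 0)·19.
x_{56} = 1050; S = 57·(-14 + 1050)/2 = 29526.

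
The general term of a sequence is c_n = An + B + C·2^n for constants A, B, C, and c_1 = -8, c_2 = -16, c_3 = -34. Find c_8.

-1264

The three given values yield: A + B + 2C = -8; 2A + B + 4C = -16; 3A + B + 8C = -34.
Subtracting the first from the second: A + 2C = -8.
Subtracting the second from the third: A + 4C = -18.
Solving: C = -5, A = 2, then B = 0.
Therefore c_8 = 16 + 0 + (-5)·256 = -1264.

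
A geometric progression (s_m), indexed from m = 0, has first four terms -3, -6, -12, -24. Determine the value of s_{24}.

Common ratio r = 2.
s_m = (-3)·2^(m-0).
s_{24} = (-3)·2^24 = -50331648.

-50331648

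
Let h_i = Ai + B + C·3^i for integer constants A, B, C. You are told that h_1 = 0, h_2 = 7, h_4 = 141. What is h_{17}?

258280240

Plug in i = 1, 2, 4: A + B + 3C = 0; 2A + B + 9C = 7; 4A + B + 81C = 141.
Subtracting the first from the second: A + 6C = 7.
Subtracting the second from the third: 2A + 72C = 134.
Solving: C = 2, A = -5, then B = -1.
Therefore h_{17} = -85 + (-1) + 2·129140163 = 258280240.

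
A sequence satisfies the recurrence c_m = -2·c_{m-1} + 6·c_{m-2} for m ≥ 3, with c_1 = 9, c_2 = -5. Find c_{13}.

20645824

c_3 = 64, c_4 = -158, c_5 = 700, …, c_{10} = -425552, c_{11} = 1553920, c_{12} = -5661152, c_{13} = 20645824.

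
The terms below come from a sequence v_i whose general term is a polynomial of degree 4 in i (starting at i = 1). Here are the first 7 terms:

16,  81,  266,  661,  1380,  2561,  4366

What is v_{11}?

1st diffs: 65, 185, 395, 719, 1181, 1805.
2nd diffs: 120, 210, 324, 462, 624.
3rd diffs: 90, 114, 138, 162.
4th diffs: 24, 24, 24 (constant).
So v_i = i^4 + 5i^3 + 5i^2 + 5.
Evaluating at i = 11 gives v_{11} = 21906.

21906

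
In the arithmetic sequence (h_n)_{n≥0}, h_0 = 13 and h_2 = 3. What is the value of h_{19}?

Common difference d = (3 - 13) / (2 - 0) = -5.
h_n = 13 + (n - 0)·(-5).
h_{19} = 13 + 19·(-5) = -82.

-82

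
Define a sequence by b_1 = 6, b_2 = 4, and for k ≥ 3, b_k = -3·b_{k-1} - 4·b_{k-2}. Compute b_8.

-1444

Compute successive terms:
b_3 = -36, b_4 = 92, b_5 = -132, b_6 = 28, b_7 = 444, b_8 = -1444.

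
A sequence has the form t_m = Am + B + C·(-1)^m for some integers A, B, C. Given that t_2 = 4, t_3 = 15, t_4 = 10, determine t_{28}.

82

Write the equations: 2A + B + C = 4; 3A + B - C = 15; 4A + B + C = 10.
Subtracting the first from the second: A - 2C = 11.
Subtracting the second from the third: A + 2C = -5.
Solving: C = -4, A = 3, then B = 2.
So t_m = 3·m + 2 + (-4)·(-1)^m; at m=28 this is 82.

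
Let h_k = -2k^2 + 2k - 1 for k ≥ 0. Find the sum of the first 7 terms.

-147

Over k = 0..6: Σk = 21, Σk² = 91.
Total = (-2)·91 + (2)·21 + (-1)·7 = -147.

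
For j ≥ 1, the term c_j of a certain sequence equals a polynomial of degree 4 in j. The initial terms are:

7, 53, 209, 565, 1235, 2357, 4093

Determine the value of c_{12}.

29333

1st diffs: 46, 156, 356, 670, 1122, 1736.
2nd diffs: 110, 200, 314, 452, 614.
3rd diffs: 90, 114, 138, 162.
4th diffs: 24, 24, 24 (constant).
So c_j = j^4 + 5j^3 - 4j + 5.
Evaluating at j = 12 gives c_{12} = 29333.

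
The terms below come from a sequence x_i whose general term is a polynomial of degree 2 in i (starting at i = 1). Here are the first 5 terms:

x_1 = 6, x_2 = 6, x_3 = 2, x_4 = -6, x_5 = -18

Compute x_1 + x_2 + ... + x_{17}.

1st diffs: 0, -4, -8, -12.
2nd diffs: -4, -4, -4 (constant).
Newton forward-difference form: x_i = 6 + (-4)·C(i-1,2).
Continuing: …, -34, -54, -78, -106, …, x_{17} = -474.
Summing i = 1..17 (17 terms) gives -2618.

-2618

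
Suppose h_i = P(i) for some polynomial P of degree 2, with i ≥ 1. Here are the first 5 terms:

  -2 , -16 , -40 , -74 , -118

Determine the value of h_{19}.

-1784

1st diffs: -14, -24, -34, -44.
2nd diffs: -10, -10, -10 (constant).
Newton forward-difference form: h_i = -2 + (-14)·C(i-1,1) + (-10)·C(i-1,2).
At i = 19: i-1 = 18, so h_{19} = -2 - 252 - 1530 = -1784.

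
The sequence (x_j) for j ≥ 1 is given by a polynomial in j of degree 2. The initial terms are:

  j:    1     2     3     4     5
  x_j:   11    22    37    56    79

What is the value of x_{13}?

407

1st diffs: 11, 15, 19, 23.
2nd diffs: 4, 4, 4 (constant).
So x_j = 2j^2 + 5j + 4.
Evaluating at j = 13 gives x_{13} = 407.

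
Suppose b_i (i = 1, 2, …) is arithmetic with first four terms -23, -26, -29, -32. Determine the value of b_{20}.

Common difference d = -3.
b_i = -23 + (i - 1)·(-3).
b_{20} = -23 + 19·(-3) = -80.

-80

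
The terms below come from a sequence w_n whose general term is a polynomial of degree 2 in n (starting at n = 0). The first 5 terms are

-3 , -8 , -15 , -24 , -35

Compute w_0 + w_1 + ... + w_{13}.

-1225

1st diffs: -5, -7, -9, -11.
2nd diffs: -2, -2, -2 (constant).
So w_n = -n^2 - 4n - 3.
Continuing: …, -48, -63, -80, -99, …, w_{13} = -224.
Summing n = 0..13 (14 terms) gives -1225.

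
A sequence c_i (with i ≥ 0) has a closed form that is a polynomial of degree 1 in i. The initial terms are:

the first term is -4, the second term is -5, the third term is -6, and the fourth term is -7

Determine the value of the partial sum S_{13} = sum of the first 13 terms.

1st diffs: -1, -1, -1 (constant).
So c_i = -i - 4.
Continuing: …, -8, -9, -10, -11, …, c_{12} = -16.
Summing i = 0..12 (13 terms) gives -130.

-130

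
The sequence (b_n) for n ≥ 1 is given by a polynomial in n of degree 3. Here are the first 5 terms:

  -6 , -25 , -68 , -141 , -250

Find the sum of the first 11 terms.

1st diffs: -19, -43, -73, -109.
2nd diffs: -24, -30, -36.
3rd diffs: -6, -6 (constant).
So b_n = -n^3 - 6n^2 + 6n - 5.
Continuing: …, -401, -600, -853, -1166, …, b_{11} = -1996.
Summing n = 1..11 (11 terms) gives -7051.

-7051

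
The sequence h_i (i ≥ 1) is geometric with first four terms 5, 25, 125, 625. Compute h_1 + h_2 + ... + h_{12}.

305175780

Common ratio r = 5.
h_i = 5·5^(i-1).
S = 5·(5^12 - 1)/(5 - 1) = 5·(244140625 - 1)/(4) = 305175780.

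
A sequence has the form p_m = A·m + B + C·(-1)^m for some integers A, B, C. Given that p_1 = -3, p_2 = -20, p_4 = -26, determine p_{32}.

Plug in m = 1, 2, 4: A + B - C = -3; 2A + B + C = -20; 4A + B + C = -26.
Subtracting the first from the second: A + 2C = -17.
Subtracting the second from the third: 2A = -6.
Solving: C = -7, A = -3, then B = -7.
Therefore p_{32} = -96 + (-7) + (-7)·1 = -110.

-110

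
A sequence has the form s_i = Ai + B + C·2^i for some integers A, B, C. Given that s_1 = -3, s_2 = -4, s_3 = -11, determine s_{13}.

Write the equations: A + B + 2C = -3; 2A + B + 4C = -4; 3A + B + 8C = -11.
Subtracting the first from the second: A + 2C = -1.
Subtracting the second from the third: A + 4C = -7.
Solving: C = -3, A = 5, then B = -2.
Hence s_{13} = 5·13 + (-2) + (-3)·8192 = -24513.

-24513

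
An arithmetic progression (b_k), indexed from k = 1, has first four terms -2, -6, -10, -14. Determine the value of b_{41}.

Common difference d = -4.
b_k = -2 + (k - 1)·(-4).
b_{41} = -2 + 40·(-4) = -162.

-162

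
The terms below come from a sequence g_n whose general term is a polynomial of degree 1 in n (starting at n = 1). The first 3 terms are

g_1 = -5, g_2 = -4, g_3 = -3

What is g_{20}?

1st diffs: 1, 1 (constant).
So g_n = n - 6.
Evaluating at n = 20 gives g_{20} = 14.

14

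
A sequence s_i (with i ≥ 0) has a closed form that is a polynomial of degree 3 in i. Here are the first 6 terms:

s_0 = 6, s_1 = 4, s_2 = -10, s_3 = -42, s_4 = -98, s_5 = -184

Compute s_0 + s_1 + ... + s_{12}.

1st diffs: -2, -14, -32, -56, -86.
2nd diffs: -12, -18, -24, -30.
3rd diffs: -6, -6, -6 (constant).
So s_i = -i^3 - 3i^2 + 2i + 6.
Continuing: …, -306, -470, -682, -948, …, s_{12} = -2130.
Summing i = 0..12 (13 terms) gives -7800.

-7800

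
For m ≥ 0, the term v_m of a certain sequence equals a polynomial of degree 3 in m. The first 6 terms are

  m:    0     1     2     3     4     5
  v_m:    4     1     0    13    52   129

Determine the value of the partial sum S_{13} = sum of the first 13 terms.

8970

1st diffs: -3, -1, 13, 39, 77.
2nd diffs: 2, 14, 26, 38.
3rd diffs: 12, 12, 12 (constant).
Newton forward-difference form: v_m = 4 + (-3)·C(m,1) + 2·C(m,2) + 12·C(m,3).
Continuing: …, 256, 445, 708, 1057, …, v_{12} = 2740.
Summing m = 0..12 (13 terms) gives 8970.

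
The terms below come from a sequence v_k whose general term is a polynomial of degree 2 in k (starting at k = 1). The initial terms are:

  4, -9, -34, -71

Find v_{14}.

-1101

1st diffs: -13, -25, -37.
2nd diffs: -12, -12 (constant).
Newton forward-difference form: v_k = 4 + (-13)·C(k-1,1) + (-12)·C(k-1,2).
At k = 14: k-1 = 13, so v_{14} = 4 - 169 - 936 = -1101.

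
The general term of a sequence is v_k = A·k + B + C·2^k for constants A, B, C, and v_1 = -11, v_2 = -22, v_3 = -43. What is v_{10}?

Write the equations: A + B + 2C = -11; 2A + B + 4C = -22; 3A + B + 8C = -43.
Subtracting the first from the second: A + 2C = -11.
Subtracting the second from the third: A + 4C = -21.
Solving: C = -5, A = -1, then B = 0.
Hence v_{10} = -1·10 + 0 + (-5)·1024 = -5130.

-5130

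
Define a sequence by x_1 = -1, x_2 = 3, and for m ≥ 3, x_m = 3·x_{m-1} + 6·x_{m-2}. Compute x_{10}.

x_3 = 3;  x_4 = 27;  x_5 = 99;  x_6 = 459;  x_7 = 1971;  x_8 = 8667;  x_9 = 37827;  x_{10} = 165483.

165483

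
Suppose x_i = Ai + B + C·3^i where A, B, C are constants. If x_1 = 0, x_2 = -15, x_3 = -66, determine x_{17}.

-387420432

Plug in i = 1, 2, 3: A + B + 3C = 0; 2A + B + 9C = -15; 3A + B + 27C = -66.
Subtracting the first from the second: A + 6C = -15.
Subtracting the second from the third: A + 18C = -51.
Solving: C = -3, A = 3, then B = 6.
Hence x_{17} = 3·17 + 6 + (-3)·129140163 = -387420432.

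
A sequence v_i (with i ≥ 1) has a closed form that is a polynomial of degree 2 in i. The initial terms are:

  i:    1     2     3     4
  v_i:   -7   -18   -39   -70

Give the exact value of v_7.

1st diffs: -11, -21, -31.
2nd diffs: -10, -10 (constant).
Newton forward-difference form: v_i = -7 + (-11)·C(i-1,1) + (-10)·C(i-1,2).
At i = 7: i-1 = 6, so v_7 = -7 - 66 - 150 = -223.

-223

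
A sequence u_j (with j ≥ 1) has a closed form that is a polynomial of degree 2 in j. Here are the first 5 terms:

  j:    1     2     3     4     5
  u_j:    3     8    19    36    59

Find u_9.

1st diffs: 5, 11, 17, 23.
2nd diffs: 6, 6, 6 (constant).
So u_j = 3j^2 - 4j + 4.
Evaluating at j = 9 gives u_9 = 211.

211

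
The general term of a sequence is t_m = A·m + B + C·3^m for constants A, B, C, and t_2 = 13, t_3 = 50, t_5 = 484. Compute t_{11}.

At m = 2, 3, 5: 2A + B + 9C = 13; 3A + B + 27C = 50; 5A + B + 243C = 484.
Subtracting the first from the second: A + 18C = 37.
Subtracting the second from the third: 2A + 216C = 434.
Solving: C = 2, A = 1, then B = -7.
Hence t_{11} = 1·11 + (-7) + 2·177147 = 354298.

354298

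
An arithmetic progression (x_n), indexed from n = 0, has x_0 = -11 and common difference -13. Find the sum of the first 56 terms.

x_n = -11 + (n - 0)·(-13).
x_{55} = -726; S = 56·(-11 + (-726))/2 = -20636.

-20636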